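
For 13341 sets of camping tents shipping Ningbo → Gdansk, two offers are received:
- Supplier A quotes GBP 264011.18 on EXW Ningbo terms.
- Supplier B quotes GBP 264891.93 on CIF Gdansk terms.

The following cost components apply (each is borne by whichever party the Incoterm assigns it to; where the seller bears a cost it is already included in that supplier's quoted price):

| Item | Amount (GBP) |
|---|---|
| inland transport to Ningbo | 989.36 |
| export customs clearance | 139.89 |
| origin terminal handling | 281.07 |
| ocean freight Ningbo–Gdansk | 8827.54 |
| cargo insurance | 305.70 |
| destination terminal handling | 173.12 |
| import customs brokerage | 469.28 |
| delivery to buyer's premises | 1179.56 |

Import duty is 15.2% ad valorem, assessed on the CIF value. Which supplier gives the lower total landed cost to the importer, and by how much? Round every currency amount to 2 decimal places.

Supplier A (EXW):
CIF value = EXW price + inland to port + export clearance + origin terminal + freight + insurance = 264011.18 + 989.36 + 139.89 + 281.07 + 8827.54 + 305.70 = 274554.74
Import duty = 274554.74 × 15.2% = 41732.32
Buyer bears (A): 989.36 + 139.89 + 281.07 + 8827.54 + 305.70 + 173.12 + 469.28 + 1179.56 = 12365.52
Landed cost (A) = invoice 264011.18 + 12365.52 + duty 41732.32 = 318109.02
Supplier B (CIF):
The CIF price already equals the CIF value: 264891.93
Import duty = 264891.93 × 15.2% = 40263.57
Buyer bears (B): 173.12 + 469.28 + 1179.56 = 1821.96
Landed cost (B) = invoice 264891.93 + 1821.96 + duty 40263.57 = 306977.46
Difference = |318109.02 − 306977.46| = 11131.56

Supplier B is cheaper by GBP 11131.56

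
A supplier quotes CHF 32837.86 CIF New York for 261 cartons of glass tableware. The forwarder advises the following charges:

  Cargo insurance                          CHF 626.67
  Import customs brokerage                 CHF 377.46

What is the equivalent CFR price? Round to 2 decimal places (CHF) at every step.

Not relevant to the conversion: brokerage — on the buyer under both terms; not part of either seller's price.
From CIF to CFR, the seller no longer bears: insurance.
CFR price = 32837.86 − 626.67 = 32211.19

CFR price: CHF 32211.19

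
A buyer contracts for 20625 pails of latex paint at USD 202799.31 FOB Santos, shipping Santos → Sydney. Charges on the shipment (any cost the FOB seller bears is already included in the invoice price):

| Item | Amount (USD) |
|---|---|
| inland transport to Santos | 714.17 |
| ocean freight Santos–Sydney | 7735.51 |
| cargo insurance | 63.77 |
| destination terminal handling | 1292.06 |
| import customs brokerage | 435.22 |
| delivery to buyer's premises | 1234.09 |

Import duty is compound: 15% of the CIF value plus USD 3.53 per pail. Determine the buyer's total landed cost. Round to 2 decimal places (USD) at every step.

Total landed cost: USD 317956.00

FOB: the seller bears costs until goods are on board at the origin port; the buyer bears freight, insurance and all costs thereafter.
Already in the invoice (seller's account under FOB): inland to port — exclude.
CIF value = FOB price + freight + insurance = 202799.31 + 7735.51 + 63.77 = 210598.59
Ad valorem component: 210598.59 × 15% = 31589.79
Specific component: 20625 × 3.53 = 72806.25
Import duty = 31589.79 + 72806.25 = 104396.04
Buyer bears: freight 7735.51 + insurance 63.77 + destination terminal 1292.06 + brokerage 435.22 + delivery 1234.09 + duty 104396.04 = 115156.69
Landed cost = invoice 202799.31 + 115156.69 = 317956.00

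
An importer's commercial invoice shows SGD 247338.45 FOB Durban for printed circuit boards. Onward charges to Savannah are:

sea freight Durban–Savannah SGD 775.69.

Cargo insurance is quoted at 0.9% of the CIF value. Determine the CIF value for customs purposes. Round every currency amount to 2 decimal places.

Let C be the CIF value. C = FOB price + freight + 0.9% × C
C − 0.9% × C = 247338.45 + 775.69
0.991 × C = 248114.14
C = 248114.14 / 0.991 = 250367.45
Insurance premium = 0.9% × 250367.45 = 2253.31

CIF value: SGD 250367.45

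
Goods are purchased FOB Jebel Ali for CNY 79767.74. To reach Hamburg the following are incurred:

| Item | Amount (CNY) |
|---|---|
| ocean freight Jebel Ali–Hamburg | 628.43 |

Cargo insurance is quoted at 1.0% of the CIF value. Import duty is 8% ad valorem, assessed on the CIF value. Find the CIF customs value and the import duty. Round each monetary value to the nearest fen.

Let C be the CIF value. C = FOB price + freight + 1.0% × C
C − 1.0% × C = 79767.74 + 628.43
0.99 × C = 80396.17
C = 80396.17 / 0.99 = 81208.25
Insurance premium = 1.0% × 81208.25 = 812.08
Import duty = 81208.25 × 8% = 6496.66

CIF value: CNY 81208.25; import duty: CNY 6496.66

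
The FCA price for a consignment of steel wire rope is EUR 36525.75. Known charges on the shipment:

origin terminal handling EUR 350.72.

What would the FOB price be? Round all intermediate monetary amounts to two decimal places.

From FCA to FOB, the seller additionally bears: origin terminal.
FOB price = 36525.75 + 350.72 = 36876.47

FOB price: EUR 36876.47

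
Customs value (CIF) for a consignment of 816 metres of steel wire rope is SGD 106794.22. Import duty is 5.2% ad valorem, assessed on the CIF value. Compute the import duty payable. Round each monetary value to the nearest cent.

Import duty = 106794.22 × 5.2% = 5553.30

Import duty: SGD 5553.30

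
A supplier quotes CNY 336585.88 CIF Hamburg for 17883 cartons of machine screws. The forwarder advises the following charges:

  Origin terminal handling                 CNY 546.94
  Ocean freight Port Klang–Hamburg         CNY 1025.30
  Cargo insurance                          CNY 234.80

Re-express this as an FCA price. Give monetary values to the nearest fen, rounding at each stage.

FCA price: CNY 334778.84

From CIF to FCA, the seller no longer bears: origin terminal, freight, insurance.
FCA price = 336585.88 − 546.94 − 1025.30 − 234.80 = 334778.84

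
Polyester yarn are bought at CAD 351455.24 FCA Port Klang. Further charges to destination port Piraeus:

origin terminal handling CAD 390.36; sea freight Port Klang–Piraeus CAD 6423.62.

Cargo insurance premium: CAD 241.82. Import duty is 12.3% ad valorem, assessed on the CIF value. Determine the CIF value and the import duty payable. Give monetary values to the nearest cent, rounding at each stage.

CIF value: CAD 358511.04; import duty: CAD 44096.86

CIF = FCA price + pre-shipment costs + freight + insurance
CIF = 351455.24 + 390.36 + 6423.62 + 241.82 = 358511.04
Import duty = 358511.04 × 12.3% = 44096.86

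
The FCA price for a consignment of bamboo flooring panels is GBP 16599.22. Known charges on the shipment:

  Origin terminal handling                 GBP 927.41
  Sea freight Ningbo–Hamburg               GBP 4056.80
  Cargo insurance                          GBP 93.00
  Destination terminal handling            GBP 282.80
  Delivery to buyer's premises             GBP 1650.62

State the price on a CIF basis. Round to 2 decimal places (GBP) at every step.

CIF price: GBP 21676.43

Not relevant to the conversion: destination terminal, delivery — on the buyer under both terms; not part of either seller's price.
From FCA to CIF, the seller additionally bears: origin terminal, freight, insurance.
CIF price = 16599.22 + 927.41 + 4056.80 + 93.00 = 21676.43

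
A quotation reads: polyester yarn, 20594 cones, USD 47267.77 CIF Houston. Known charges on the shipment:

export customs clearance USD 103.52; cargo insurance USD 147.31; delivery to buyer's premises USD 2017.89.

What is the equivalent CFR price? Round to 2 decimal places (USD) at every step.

CFR price: USD 47120.46

Not relevant to the conversion: export clearance — on the seller under both CIF and CFR; already in the CIF price and stays in the CFR price. delivery — on the buyer under both terms; not part of either seller's price.
From CIF to CFR, the seller no longer bears: insurance.
CFR price = 47267.77 − 147.31 = 47120.46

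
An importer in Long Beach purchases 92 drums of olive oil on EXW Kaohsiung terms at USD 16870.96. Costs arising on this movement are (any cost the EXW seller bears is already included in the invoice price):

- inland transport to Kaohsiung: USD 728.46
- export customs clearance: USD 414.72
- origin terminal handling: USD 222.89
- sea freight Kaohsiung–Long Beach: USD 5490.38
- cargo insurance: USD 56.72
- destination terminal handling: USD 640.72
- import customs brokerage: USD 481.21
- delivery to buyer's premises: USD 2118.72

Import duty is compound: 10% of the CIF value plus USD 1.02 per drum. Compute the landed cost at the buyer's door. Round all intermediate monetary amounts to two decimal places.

EXW: the seller makes goods available at their premises; the buyer bears all onward costs.
CIF value = EXW price + inland to port + export clearance + origin terminal + freight + insurance = 16870.96 + 728.46 + 414.72 + 222.89 + 5490.38 + 56.72 = 23784.13
Ad valorem component: 23784.13 × 10% = 2378.41
Specific component: 92 × 1.02 = 93.84
Import duty = 2378.41 + 93.84 = 2472.25
Buyer bears: inland to port 728.46 + export clearance 414.72 + origin terminal 222.89 + freight 5490.38 + insurance 56.72 + destination terminal 640.72 + brokerage 481.21 + delivery 2118.72 + duty 2472.25 = 12626.07
Landed cost = invoice 16870.96 + 12626.07 = 29497.03

Total landed cost: USD 29497.03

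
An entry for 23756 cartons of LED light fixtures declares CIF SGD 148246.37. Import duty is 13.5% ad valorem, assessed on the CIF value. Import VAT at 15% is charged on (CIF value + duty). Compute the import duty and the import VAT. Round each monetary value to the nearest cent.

Import duty: SGD 20013.26; import VAT: SGD 25238.94

Import duty = 148246.37 × 13.5% = 20013.26
VAT base = CIF + duty = 148246.37 + 20013.26 = 168259.63
Import VAT = 168259.63 × 15% = 25238.94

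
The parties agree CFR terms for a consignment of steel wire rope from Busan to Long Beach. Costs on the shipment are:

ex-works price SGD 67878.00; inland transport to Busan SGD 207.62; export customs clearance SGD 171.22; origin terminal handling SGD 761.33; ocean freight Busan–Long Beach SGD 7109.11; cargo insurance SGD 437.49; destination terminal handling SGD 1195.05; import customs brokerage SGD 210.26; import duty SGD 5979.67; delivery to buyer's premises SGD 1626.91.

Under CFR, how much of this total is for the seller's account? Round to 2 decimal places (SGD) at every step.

Seller's account: SGD 76127.28

CFR: the seller pays costs through ocean freight to the destination port, but not insurance.
Seller's account: goods 67878.00 + inland to port 207.62 + export clearance 171.22 + origin terminal 761.33 + freight 7109.11 = 76127.28
Buyer's account: insurance 437.49 + destination terminal 1195.05 + brokerage 210.26 + duty 5979.67 + delivery 1626.91 = 9449.38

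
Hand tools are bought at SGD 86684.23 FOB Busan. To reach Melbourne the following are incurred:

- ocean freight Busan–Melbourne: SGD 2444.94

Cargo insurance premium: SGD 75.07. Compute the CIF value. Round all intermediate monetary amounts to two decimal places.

CIF = FOB price + freight + insurance
CIF = 86684.23 + 2444.94 + 75.07 = 89204.24

CIF value: SGD 89204.24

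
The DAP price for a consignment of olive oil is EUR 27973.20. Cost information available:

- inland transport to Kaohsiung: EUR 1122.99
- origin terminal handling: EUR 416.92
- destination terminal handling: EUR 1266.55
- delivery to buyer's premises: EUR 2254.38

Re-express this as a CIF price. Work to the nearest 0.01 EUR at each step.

CIF price: EUR 24452.27

Not relevant to the conversion: inland to port, origin terminal — on the seller under both DAP and CIF; already in the DAP price and stays in the CIF price.
From DAP to CIF, the seller no longer bears: destination terminal, delivery.
CIF price = 27973.20 − 1266.55 − 2254.38 = 24452.27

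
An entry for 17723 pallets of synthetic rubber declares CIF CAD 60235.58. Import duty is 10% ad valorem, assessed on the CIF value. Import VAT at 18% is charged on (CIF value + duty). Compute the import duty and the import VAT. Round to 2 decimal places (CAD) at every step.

Import duty = 60235.58 × 10% = 6023.56
VAT base = CIF + duty = 60235.58 + 6023.56 = 66259.14
Import VAT = 66259.14 × 18% = 11926.65

Import duty: CAD 6023.56; import VAT: CAD 11926.65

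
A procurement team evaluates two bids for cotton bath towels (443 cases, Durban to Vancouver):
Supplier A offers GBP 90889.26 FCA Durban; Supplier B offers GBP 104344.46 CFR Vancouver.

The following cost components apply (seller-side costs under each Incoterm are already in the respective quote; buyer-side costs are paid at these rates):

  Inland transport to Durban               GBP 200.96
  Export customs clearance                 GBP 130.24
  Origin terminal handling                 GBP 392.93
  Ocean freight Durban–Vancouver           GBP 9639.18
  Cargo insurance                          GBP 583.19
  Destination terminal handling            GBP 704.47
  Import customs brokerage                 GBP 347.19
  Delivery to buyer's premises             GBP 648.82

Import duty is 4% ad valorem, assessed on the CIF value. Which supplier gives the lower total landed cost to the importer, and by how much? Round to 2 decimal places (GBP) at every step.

Supplier A (FCA):
CIF value = FCA price + origin terminal + freight + insurance = 90889.26 + 392.93 + 9639.18 + 583.19 = 101504.56
Import duty = 101504.56 × 4% = 4060.18
Buyer bears (A): 392.93 + 9639.18 + 583.19 + 704.47 + 347.19 + 648.82 = 12315.78
Landed cost (A) = invoice 90889.26 + 12315.78 + duty 4060.18 = 107265.22
Supplier B (CFR):
CIF value = CFR price + insurance = 104344.46 + 583.19 = 104927.65
Import duty = 104927.65 × 4% = 4197.11
Buyer bears (B): 583.19 + 704.47 + 347.19 + 648.82 = 2283.67
Landed cost (B) = invoice 104344.46 + 2283.67 + duty 4197.11 = 110825.24
Difference = |107265.22 − 110825.24| = 3560.02

Supplier A is cheaper by GBP 3560.02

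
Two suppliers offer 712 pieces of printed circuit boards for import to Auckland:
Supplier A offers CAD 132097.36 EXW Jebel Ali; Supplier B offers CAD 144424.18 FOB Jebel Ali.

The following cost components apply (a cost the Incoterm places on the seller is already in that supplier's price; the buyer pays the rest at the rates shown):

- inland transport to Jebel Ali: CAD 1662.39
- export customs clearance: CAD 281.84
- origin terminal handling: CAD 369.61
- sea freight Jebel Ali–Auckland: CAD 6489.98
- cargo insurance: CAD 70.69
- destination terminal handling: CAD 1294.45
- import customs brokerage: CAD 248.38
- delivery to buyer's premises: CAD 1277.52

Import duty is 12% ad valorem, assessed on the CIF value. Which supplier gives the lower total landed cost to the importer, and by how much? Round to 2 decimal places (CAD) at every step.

Supplier A (EXW):
CIF value = EXW price + inland to port + export clearance + origin terminal + freight + insurance = 132097.36 + 1662.39 + 281.84 + 369.61 + 6489.98 + 70.69 = 140971.87
Import duty = 140971.87 × 12% = 16916.62
Buyer bears (A): 1662.39 + 281.84 + 369.61 + 6489.98 + 70.69 + 1294.45 + 248.38 + 1277.52 = 11694.86
Landed cost (A) = invoice 132097.36 + 11694.86 + duty 16916.62 = 160708.84
Supplier B (FOB):
CIF value = FOB price + freight + insurance = 144424.18 + 6489.98 + 70.69 = 150984.85
Import duty = 150984.85 × 12% = 18118.18
Buyer bears (B): 6489.98 + 70.69 + 1294.45 + 248.38 + 1277.52 = 9381.02
Landed cost (B) = invoice 144424.18 + 9381.02 + duty 18118.18 = 171923.38
Difference = |160708.84 − 171923.38| = 11214.54

Supplier A is cheaper by CAD 11214.54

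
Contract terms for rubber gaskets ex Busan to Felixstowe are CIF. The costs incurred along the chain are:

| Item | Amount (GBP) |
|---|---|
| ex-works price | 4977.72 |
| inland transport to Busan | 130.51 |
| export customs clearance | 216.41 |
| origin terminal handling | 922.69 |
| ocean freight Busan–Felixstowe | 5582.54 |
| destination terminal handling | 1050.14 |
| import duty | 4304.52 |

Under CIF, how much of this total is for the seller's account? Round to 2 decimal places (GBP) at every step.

Seller's account: GBP 11829.87

CIF: the seller pays costs through ocean freight and marine insurance to the destination port.
Seller's account: goods 4977.72 + inland to port 130.51 + export clearance 216.41 + origin terminal 922.69 + freight 5582.54 = 11829.87
Buyer's account: destination terminal 1050.14 + duty 4304.52 = 5354.66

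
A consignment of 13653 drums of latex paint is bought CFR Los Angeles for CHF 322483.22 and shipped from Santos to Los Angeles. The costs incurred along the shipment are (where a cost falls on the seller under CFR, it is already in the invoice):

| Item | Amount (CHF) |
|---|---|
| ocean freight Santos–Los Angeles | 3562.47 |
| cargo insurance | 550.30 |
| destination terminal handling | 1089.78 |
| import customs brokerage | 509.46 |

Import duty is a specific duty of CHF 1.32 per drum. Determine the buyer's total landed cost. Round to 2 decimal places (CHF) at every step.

Total landed cost: CHF 342654.72

CFR: the seller pays costs through ocean freight to the destination port, but not insurance.
Already in the invoice (seller's account under CFR): freight — exclude.
CIF value = CFR price + insurance = 322483.22 + 550.30 = 323033.52
Import duty = 13653 × 1.32 = 18021.96
Buyer bears: insurance 550.30 + destination terminal 1089.78 + brokerage 509.46 + duty 18021.96 = 20171.50
Landed cost = invoice 322483.22 + 20171.50 = 342654.72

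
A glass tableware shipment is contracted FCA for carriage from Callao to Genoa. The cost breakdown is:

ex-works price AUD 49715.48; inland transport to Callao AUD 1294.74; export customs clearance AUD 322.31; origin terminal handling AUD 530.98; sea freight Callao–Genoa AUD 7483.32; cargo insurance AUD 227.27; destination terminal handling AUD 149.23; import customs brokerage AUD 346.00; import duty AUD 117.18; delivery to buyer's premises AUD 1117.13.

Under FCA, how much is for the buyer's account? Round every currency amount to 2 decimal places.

Buyer's account: AUD 9971.11

FCA: the seller delivers export-cleared goods to the carrier; the buyer bears costs from that point.
Seller's account: goods 49715.48 + inland to port 1294.74 + export clearance 322.31 = 51332.53
Buyer's account: origin terminal 530.98 + freight 7483.32 + insurance 227.27 + destination terminal 149.23 + brokerage 346.00 + duty 117.18 + delivery 1117.13 = 9971.11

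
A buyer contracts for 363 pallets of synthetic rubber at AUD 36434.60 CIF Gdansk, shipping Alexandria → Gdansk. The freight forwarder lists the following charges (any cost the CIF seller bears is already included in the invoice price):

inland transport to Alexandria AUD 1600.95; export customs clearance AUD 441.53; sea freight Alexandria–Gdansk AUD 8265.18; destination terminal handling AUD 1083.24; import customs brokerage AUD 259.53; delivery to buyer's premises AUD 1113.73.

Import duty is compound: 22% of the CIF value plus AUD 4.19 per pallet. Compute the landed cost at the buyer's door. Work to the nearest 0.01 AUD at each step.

Total landed cost: AUD 48427.68

CIF: the seller pays costs through ocean freight and marine insurance to the destination port.
Already in the invoice (seller's account under CIF): inland to port, export clearance, freight — exclude.
The CIF price already equals the CIF value: 36434.60
Ad valorem component: 36434.60 × 22% = 8015.61
Specific component: 363 × 4.19 = 1520.97
Import duty = 8015.61 + 1520.97 = 9536.58
Buyer bears: destination terminal 1083.24 + brokerage 259.53 + delivery 1113.73 + duty 9536.58 = 11993.08
Landed cost = invoice 36434.60 + 11993.08 = 48427.68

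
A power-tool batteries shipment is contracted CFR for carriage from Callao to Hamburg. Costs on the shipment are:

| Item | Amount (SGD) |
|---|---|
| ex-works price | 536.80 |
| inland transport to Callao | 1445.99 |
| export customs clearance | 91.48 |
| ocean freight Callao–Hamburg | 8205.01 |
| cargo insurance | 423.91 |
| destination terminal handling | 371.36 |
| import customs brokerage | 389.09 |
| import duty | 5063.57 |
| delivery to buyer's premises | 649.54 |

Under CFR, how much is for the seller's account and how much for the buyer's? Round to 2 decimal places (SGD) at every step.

Seller: SGD 10279.28; buyer: SGD 6897.47

CFR: the seller pays costs through ocean freight to the destination port, but not insurance.
Seller's account: goods 536.80 + inland to port 1445.99 + export clearance 91.48 + freight 8205.01 = 10279.28
Buyer's account: insurance 423.91 + destination terminal 371.36 + brokerage 389.09 + duty 5063.57 + delivery 649.54 = 6897.47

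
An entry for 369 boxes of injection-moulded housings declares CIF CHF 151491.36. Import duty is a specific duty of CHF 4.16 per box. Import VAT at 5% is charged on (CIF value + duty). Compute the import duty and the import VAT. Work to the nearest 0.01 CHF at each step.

Import duty: CHF 1535.04; import VAT: CHF 7651.32

Import duty = 369 × 4.16 = 1535.04
VAT base = CIF + duty = 151491.36 + 1535.04 = 153026.40
Import VAT = 153026.40 × 5% = 7651.32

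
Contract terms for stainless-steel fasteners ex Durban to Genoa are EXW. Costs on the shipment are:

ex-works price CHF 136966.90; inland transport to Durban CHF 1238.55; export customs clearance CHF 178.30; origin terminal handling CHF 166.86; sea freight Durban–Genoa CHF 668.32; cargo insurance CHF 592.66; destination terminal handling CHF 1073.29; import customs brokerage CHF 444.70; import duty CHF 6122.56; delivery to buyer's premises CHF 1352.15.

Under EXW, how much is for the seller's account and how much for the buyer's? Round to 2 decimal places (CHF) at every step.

EXW: the seller makes goods available at their premises; the buyer bears all onward costs.
Seller's account: goods 136966.90 = 136966.90
Buyer's account: inland to port 1238.55 + export clearance 178.30 + origin terminal 166.86 + freight 668.32 + insurance 592.66 + destination terminal 1073.29 + brokerage 444.70 + duty 6122.56 + delivery 1352.15 = 11837.39

Seller: CHF 136966.90; buyer: CHF 11837.39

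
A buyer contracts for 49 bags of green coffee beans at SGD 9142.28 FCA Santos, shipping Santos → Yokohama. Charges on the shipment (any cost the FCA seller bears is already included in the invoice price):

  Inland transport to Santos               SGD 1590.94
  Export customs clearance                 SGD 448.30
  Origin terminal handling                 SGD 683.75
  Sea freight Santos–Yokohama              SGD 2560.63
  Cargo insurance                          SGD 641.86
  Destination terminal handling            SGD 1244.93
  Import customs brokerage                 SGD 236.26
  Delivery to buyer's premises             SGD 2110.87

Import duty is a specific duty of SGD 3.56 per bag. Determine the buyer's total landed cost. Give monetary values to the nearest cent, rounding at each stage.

FCA: the seller delivers export-cleared goods to the carrier; the buyer bears costs from that point.
Already in the invoice (seller's account under FCA): inland to port, export clearance — exclude.
CIF value = FCA price + origin terminal + freight + insurance = 9142.28 + 683.75 + 2560.63 + 641.86 = 13028.52
Import duty = 49 × 3.56 = 174.44
Buyer bears: origin terminal 683.75 + freight 2560.63 + insurance 641.86 + destination terminal 1244.93 + brokerage 236.26 + delivery 2110.87 + duty 174.44 = 7652.74
Landed cost = invoice 9142.28 + 7652.74 = 16795.02

Total landed cost: SGD 16795.02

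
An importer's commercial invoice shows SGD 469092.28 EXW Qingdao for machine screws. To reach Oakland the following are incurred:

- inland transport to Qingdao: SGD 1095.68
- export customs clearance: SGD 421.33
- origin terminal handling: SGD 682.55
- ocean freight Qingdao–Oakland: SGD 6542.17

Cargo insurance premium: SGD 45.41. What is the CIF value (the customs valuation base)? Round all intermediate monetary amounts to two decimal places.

CIF = EXW price + pre-shipment costs + freight + insurance
CIF = 469092.28 + 1095.68 + 421.33 + 682.55 + 6542.17 + 45.41 = 477879.42

CIF value: SGD 477879.42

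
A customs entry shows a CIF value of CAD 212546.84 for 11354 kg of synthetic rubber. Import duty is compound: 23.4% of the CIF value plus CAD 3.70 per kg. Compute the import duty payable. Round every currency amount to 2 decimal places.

Import duty: CAD 91745.76

Ad valorem component: 212546.84 × 23.4% = 49735.96
Specific component: 11354 × 3.70 = 42009.80
Import duty = 49735.96 + 42009.80 = 91745.76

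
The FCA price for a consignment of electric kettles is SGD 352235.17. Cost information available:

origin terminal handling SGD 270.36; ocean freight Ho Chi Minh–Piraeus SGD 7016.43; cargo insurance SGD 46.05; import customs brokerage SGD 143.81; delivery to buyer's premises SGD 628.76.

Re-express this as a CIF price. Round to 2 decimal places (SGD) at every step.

Not relevant to the conversion: brokerage, delivery — on the buyer under both terms; not part of either seller's price.
From FCA to CIF, the seller additionally bears: origin terminal, freight, insurance.
CIF price = 352235.17 + 270.36 + 7016.43 + 46.05 = 359568.01

CIF price: SGD 359568.01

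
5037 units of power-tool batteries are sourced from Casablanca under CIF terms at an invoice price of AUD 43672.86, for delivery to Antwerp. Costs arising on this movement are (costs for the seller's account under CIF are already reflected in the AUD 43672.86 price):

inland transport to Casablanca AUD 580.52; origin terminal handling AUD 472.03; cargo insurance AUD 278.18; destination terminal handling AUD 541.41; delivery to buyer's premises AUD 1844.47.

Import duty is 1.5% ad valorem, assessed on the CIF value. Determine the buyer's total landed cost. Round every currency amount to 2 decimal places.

CIF: the seller pays costs through ocean freight and marine insurance to the destination port.
Already in the invoice (seller's account under CIF): inland to port, origin terminal, insurance — exclude.
The CIF price already equals the CIF value: 43672.86
Import duty = 43672.86 × 1.5% = 655.09
Buyer bears: destination terminal 541.41 + delivery 1844.47 + duty 655.09 = 3040.97
Landed cost = invoice 43672.86 + 3040.97 = 46713.83

Total landed cost: AUD 46713.83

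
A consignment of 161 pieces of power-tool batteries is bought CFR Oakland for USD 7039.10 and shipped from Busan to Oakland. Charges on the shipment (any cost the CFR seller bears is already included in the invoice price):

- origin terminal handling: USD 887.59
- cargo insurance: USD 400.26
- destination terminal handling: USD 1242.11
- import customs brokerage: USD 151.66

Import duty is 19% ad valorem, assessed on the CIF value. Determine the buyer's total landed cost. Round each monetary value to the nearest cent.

Total landed cost: USD 10246.61

CFR: the seller pays costs through ocean freight to the destination port, but not insurance.
Already in the invoice (seller's account under CFR): origin terminal — exclude.
CIF value = CFR price + insurance = 7039.10 + 400.26 = 7439.36
Import duty = 7439.36 × 19% = 1413.48
Buyer bears: insurance 400.26 + destination terminal 1242.11 + brokerage 151.66 + duty 1413.48 = 3207.51
Landed cost = invoice 7039.10 + 3207.51 = 10246.61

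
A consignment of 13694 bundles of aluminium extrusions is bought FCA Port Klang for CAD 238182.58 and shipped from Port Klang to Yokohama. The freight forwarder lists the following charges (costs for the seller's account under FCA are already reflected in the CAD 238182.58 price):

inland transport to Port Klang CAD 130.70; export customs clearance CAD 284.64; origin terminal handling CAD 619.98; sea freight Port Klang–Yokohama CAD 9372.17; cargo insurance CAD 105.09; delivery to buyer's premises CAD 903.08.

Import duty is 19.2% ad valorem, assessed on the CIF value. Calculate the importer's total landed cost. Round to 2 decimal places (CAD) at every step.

Total landed cost: CAD 296852.63

FCA: the seller delivers export-cleared goods to the carrier; the buyer bears costs from that point.
Already in the invoice (seller's account under FCA): inland to port, export clearance — exclude.
CIF value = FCA price + origin terminal + freight + insurance = 238182.58 + 619.98 + 9372.17 + 105.09 = 248279.82
Import duty = 248279.82 × 19.2% = 47669.73
Buyer bears: origin terminal 619.98 + freight 9372.17 + insurance 105.09 + delivery 903.08 + duty 47669.73 = 58670.05
Landed cost = invoice 238182.58 + 58670.05 = 296852.63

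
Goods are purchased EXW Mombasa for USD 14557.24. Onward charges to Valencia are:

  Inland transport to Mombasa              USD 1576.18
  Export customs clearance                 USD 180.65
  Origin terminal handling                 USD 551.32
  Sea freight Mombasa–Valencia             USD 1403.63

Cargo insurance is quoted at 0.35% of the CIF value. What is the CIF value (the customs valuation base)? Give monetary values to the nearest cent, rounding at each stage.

CIF value: USD 18333.19

Let C be the CIF value. C = EXW price + pre-shipment costs + freight + 0.35% × C
C − 0.35% × C = 14557.24 + 1576.18 + 180.65 + 551.32 + 1403.63
0.9965 × C = 18269.02
C = 18269.02 / 0.9965 = 18333.19
Insurance premium = 0.35% × 18333.19 = 64.17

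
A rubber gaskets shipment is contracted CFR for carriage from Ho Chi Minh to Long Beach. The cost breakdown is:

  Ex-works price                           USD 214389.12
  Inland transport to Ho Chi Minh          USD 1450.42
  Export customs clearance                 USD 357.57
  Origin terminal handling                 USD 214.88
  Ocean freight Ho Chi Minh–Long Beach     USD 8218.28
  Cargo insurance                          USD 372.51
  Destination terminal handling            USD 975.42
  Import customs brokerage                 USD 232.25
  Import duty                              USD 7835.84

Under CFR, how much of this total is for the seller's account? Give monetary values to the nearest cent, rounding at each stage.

CFR: the seller pays costs through ocean freight to the destination port, but not insurance.
Seller's account: goods 214389.12 + inland to port 1450.42 + export clearance 357.57 + origin terminal 214.88 + freight 8218.28 = 224630.27
Buyer's account: insurance 372.51 + destination terminal 975.42 + brokerage 232.25 + duty 7835.84 = 9416.02

Seller's account: USD 224630.27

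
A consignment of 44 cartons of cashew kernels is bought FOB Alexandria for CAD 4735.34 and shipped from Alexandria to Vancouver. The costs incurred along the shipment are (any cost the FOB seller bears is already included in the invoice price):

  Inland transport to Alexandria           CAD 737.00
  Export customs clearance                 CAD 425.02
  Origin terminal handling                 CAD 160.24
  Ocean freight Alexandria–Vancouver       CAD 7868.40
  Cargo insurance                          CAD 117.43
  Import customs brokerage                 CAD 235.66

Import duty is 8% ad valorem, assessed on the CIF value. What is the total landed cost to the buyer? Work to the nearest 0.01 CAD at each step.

Total landed cost: CAD 13974.52

FOB: the seller bears costs until goods are on board at the origin port; the buyer bears freight, insurance and all costs thereafter.
Already in the invoice (seller's account under FOB): inland to port, export clearance, origin terminal — exclude.
CIF value = FOB price + freight + insurance = 4735.34 + 7868.40 + 117.43 = 12721.17
Import duty = 12721.17 × 8% = 1017.69
Buyer bears: freight 7868.40 + insurance 117.43 + brokerage 235.66 + duty 1017.69 = 9239.18
Landed cost = invoice 4735.34 + 9239.18 = 13974.52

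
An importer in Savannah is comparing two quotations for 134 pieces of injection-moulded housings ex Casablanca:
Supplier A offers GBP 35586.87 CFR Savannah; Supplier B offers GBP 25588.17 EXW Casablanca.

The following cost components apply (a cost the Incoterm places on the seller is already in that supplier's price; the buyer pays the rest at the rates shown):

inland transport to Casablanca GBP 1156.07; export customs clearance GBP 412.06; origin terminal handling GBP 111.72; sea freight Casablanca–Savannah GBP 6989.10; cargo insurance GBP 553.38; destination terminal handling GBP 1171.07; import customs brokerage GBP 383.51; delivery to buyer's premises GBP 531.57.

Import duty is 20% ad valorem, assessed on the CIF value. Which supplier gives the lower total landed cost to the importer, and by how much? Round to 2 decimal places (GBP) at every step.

Supplier A (CFR):
CIF value = CFR price + insurance = 35586.87 + 553.38 = 36140.25
Import duty = 36140.25 × 20% = 7228.05
Buyer bears (A): 553.38 + 1171.07 + 383.51 + 531.57 = 2639.53
Landed cost (A) = invoice 35586.87 + 2639.53 + duty 7228.05 = 45454.45
Supplier B (EXW):
CIF value = EXW price + inland to port + export clearance + origin terminal + freight + insurance = 25588.17 + 1156.07 + 412.06 + 111.72 + 6989.10 + 553.38 = 34810.50
Import duty = 34810.50 × 20% = 6962.10
Buyer bears (B): 1156.07 + 412.06 + 111.72 + 6989.10 + 553.38 + 1171.07 + 383.51 + 531.57 = 11308.48
Landed cost (B) = invoice 25588.17 + 11308.48 + duty 6962.10 = 43858.75
Difference = |45454.45 − 43858.75| = 1595.70

Supplier B is cheaper by GBP 1595.70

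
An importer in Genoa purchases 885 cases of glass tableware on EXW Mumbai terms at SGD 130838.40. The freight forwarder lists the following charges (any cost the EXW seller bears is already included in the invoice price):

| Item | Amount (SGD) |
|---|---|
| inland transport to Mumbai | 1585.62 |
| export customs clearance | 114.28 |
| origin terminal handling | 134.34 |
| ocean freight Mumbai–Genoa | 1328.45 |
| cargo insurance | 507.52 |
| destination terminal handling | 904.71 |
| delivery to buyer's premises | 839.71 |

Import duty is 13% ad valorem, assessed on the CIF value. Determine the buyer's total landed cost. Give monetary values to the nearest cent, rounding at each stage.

Total landed cost: SGD 153739.15

EXW: the seller makes goods available at their premises; the buyer bears all onward costs.
CIF value = EXW price + inland to port + export clearance + origin terminal + freight + insurance = 130838.40 + 1585.62 + 114.28 + 134.34 + 1328.45 + 507.52 = 134508.61
Import duty = 134508.61 × 13% = 17486.12
Buyer bears: inland to port 1585.62 + export clearance 114.28 + origin terminal 134.34 + freight 1328.45 + insurance 507.52 + destination terminal 904.71 + delivery 839.71 + duty 17486.12 = 22900.75
Landed cost = invoice 130838.40 + 22900.75 = 153739.15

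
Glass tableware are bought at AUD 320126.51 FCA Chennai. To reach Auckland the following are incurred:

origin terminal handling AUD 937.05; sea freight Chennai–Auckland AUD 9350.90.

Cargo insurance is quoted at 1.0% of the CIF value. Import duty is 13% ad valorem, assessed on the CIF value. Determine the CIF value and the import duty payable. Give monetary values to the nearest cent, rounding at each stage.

CIF value: AUD 333751.98; import duty: AUD 43387.76

Let C be the CIF value. C = FCA price + pre-shipment costs + freight + 1.0% × C
C − 1.0% × C = 320126.51 + 937.05 + 9350.90
0.99 × C = 330414.46
C = 330414.46 / 0.99 = 333751.98
Insurance premium = 1.0% × 333751.98 = 3337.52
Import duty = 333751.98 × 13% = 43387.76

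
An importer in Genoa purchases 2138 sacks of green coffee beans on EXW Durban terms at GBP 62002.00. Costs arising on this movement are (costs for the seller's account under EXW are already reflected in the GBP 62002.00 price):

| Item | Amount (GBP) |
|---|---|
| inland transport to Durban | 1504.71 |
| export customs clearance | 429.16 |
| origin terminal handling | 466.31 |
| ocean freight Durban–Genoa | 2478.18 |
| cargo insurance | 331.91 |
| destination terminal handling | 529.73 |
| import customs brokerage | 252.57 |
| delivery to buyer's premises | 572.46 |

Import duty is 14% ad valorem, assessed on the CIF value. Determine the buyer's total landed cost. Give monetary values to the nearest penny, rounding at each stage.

Total landed cost: GBP 77976.75

EXW: the seller makes goods available at their premises; the buyer bears all onward costs.
CIF value = EXW price + inland to port + export clearance + origin terminal + freight + insurance = 62002.00 + 1504.71 + 429.16 + 466.31 + 2478.18 + 331.91 = 67212.27
Import duty = 67212.27 × 14% = 9409.72
Buyer bears: inland to port 1504.71 + export clearance 429.16 + origin terminal 466.31 + freight 2478.18 + insurance 331.91 + destination terminal 529.73 + brokerage 252.57 + delivery 572.46 + duty 9409.72 = 15974.75
Landed cost = invoice 62002.00 + 15974.75 = 77976.75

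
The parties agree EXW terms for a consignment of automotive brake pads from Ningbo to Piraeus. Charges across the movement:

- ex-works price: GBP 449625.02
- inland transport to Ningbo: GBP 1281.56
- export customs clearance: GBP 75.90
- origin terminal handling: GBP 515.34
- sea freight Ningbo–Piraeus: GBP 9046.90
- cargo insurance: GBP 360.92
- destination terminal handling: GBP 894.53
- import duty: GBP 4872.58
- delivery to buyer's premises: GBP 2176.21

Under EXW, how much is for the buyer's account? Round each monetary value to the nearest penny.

EXW: the seller makes goods available at their premises; the buyer bears all onward costs.
Seller's account: goods 449625.02 = 449625.02
Buyer's account: inland to port 1281.56 + export clearance 75.90 + origin terminal 515.34 + freight 9046.90 + insurance 360.92 + destination terminal 894.53 + duty 4872.58 + delivery 2176.21 = 19223.94

Buyer's account: GBP 19223.94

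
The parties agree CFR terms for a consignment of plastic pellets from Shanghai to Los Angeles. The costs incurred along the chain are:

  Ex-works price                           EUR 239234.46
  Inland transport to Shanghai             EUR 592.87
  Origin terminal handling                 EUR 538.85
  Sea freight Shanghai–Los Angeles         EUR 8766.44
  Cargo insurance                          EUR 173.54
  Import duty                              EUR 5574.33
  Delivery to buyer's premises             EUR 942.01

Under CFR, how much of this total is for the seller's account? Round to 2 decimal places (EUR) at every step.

CFR: the seller pays costs through ocean freight to the destination port, but not insurance.
Seller's account: goods 239234.46 + inland to port 592.87 + origin terminal 538.85 + freight 8766.44 = 249132.62
Buyer's account: insurance 173.54 + duty 5574.33 + delivery 942.01 = 6689.88

Seller's account: EUR 249132.62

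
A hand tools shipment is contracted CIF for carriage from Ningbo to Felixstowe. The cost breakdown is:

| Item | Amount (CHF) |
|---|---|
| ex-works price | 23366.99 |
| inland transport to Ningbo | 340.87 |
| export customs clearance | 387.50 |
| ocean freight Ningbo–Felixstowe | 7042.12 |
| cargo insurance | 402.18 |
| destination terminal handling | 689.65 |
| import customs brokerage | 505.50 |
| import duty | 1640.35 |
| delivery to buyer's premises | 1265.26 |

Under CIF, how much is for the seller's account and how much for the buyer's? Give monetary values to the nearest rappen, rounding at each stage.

CIF: the seller pays costs through ocean freight and marine insurance to the destination port.
Seller's account: goods 23366.99 + inland to port 340.87 + export clearance 387.50 + freight 7042.12 + insurance 402.18 = 31539.66
Buyer's account: destination terminal 689.65 + brokerage 505.50 + duty 1640.35 + delivery 1265.26 = 4100.76

Seller: CHF 31539.66; buyer: CHF 4100.76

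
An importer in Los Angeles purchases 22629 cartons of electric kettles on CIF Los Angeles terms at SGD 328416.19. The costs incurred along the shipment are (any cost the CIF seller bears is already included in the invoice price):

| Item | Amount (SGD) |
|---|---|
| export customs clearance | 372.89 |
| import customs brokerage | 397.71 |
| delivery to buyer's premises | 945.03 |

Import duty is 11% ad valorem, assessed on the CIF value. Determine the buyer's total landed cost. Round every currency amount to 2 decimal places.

CIF: the seller pays costs through ocean freight and marine insurance to the destination port.
Already in the invoice (seller's account under CIF): export clearance — exclude.
The CIF price already equals the CIF value: 328416.19
Import duty = 328416.19 × 11% = 36125.78
Buyer bears: brokerage 397.71 + delivery 945.03 + duty 36125.78 = 37468.52
Landed cost = invoice 328416.19 + 37468.52 = 365884.71

Total landed cost: SGD 365884.71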